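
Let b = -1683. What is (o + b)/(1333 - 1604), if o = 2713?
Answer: -1030/271 ≈ -3.8007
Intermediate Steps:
(o + b)/(1333 - 1604) = (2713 - 1683)/(1333 - 1604) = 1030/(-271) = 1030*(-1/271) = -1030/271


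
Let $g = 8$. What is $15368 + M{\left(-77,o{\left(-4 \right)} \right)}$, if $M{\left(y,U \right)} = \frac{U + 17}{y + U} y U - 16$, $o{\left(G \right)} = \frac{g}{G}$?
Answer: $\frac{1210498}{79} \approx 15323.0$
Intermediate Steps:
$o{\left(G \right)} = \frac{8}{G}$
$M{\left(y,U \right)} = -16 + \frac{U y \left(17 + U\right)}{U + y}$ ($M{\left(y,U \right)} = \frac{17 + U}{U + y} y U - 16 = \frac{y \left(17 + U\right)}{U + y} U - 16 = \frac{U y \left(17 + U\right)}{U + y} - 16 = -16 + \frac{U y \left(17 + U\right)}{U + y}$)
$15368 + M{\left(-77,o{\left(-4 \right)} \right)} = 15368 + \frac{- 16 \frac{8}{-4} - -1232 - 77 \left(\frac{8}{-4}\right)^{2} + 17 \frac{8}{-4} \left(-77\right)}{\frac{8}{-4} - 77} = 15368 + \frac{- 16 \cdot 8 \left(- \frac{1}{4}\right) + 1232 - 77 \left(8 \left(- \frac{1}{4}\right)\right)^{2} + 17 \cdot 8 \left(- \frac{1}{4}\right) \left(-77\right)}{8 \left(- \frac{1}{4}\right) - 77} = 15368 + \frac{\left(-16\right) \left(-2\right) + 1232 - 77 \left(-2\right)^{2} + 17 \left(-2\right) \left(-77\right)}{-2 - 77} = 15368 + \frac{32 + 1232 - 308 + 2618}{-79} = 15368 - \frac{32 + 1232 - 308 + 2618}{79} = 15368 - \frac{3574}{79} = \frac{1210498}{79}$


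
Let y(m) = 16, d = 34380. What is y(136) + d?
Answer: 34396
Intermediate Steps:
y(136) + d = 16 + 34380 = 34396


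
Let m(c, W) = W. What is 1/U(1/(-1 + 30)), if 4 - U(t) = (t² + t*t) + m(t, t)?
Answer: 841/3333 ≈ 0.25233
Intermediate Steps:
U(t) = 4 - t - 2*t² (U(t) = 4 - ((t² + t*t) + t) = 4 - ((t² + t²) + t) = 4 - (2*t² + t) = 4 - (t + 2*t²) = 4 + (-t - 2*t²) = 4 - t - 2*t²)
1/U(1/(-1 + 30)) = 1/(4 - 1/(-1 + 30) - 2/(-1 + 30)²) = 1/(4 - 1/29 - 2*(1/29)²) = 1/(4 - 1*1/29 - 2*(1/29)²) = 1/(4 - 1/29 - 2*1/841) = 1/(4 - 1/29 - 2/841) = 1/(3333/841) = 841/3333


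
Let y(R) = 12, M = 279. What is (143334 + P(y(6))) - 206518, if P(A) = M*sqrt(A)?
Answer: -63184 + 558*sqrt(3) ≈ -62218.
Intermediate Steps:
P(A) = 279*sqrt(A)
(143334 + P(y(6))) - 206518 = (143334 + 279*sqrt(12)) - 206518 = (143334 + 279*(2*sqrt(3))) - 206518 = (143334 + 558*sqrt(3)) - 206518 = -63184 + 558*sqrt(3)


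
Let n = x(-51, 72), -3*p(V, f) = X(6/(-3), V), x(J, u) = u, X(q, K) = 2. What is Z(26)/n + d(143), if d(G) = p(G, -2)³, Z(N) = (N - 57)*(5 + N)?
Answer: -2947/216 ≈ -13.644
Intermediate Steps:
Z(N) = (-57 + N)*(5 + N)
p(V, f) = -⅔ (p(V, f) = -⅓*2 = -⅔)
n = 72
d(G) = -8/27 (d(G) = (-⅔)³ = -8/27)
Z(26)/n + d(143) = (-285 + 26² - 52*26)/72 - 8/27 = (-285 + 676 - 1352)*(1/72) - 8/27 = -961*1/72 - 8/27 = -961/72 - 8/27 = -2947/216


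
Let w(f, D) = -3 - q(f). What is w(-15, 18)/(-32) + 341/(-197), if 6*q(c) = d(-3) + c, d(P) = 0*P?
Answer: -21627/12608 ≈ -1.7153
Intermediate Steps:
d(P) = 0
q(c) = c/6 (q(c) = (0 + c)/6 = c/6)
w(f, D) = -3 - f/6
w(-15, 18)/(-32) + 341/(-197) = (-3 - ⅙*(-15))/(-32) + 341/(-197) = (-3 + 5/2)*(-1/32) + 341*(-1/197) = -½*(-1/32) - 341/197 = 1/64 - 341/197 = -21627/12608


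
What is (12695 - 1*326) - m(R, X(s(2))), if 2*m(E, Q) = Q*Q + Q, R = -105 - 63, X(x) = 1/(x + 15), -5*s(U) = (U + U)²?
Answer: 43056329/3481 ≈ 12369.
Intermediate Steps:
s(U) = -4*U²/5 (s(U) = -(U + U)²/5 = -4*U²/5)
X(x) = 1/(15 + x)
R = -168
m(E, Q) = Q/2 + Q²/2 (m(E, Q) = (Q*Q + Q)/2 = (Q² + Q)/2 = (Q + Q²)/2 = Q/2 + Q²/2)
(12695 - 1*326) - m(R, X(s(2))) = (12695 - 1*326) - (1 + 1/(15 - ⅘*2²))/(2*(15 - ⅘*2²)) = (12695 - 326) - (1 + 1/(15 - ⅘*4))/(2*(15 - ⅘*4)) = 12369 - (1 + 1/(15 - 16/5))/(2*(15 - 16/5)) = 12369 - (1 + 1/(59/5))/(2*59/5) = 12369 - 5*(1 + 5/59)/(2*59) = 12369 - 5*64/(2*59*59) = 12369 - 1*160/3481 = 12369 - 160/3481 = 43056329/3481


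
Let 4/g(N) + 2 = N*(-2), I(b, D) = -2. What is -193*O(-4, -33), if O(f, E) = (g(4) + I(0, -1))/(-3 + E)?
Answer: -193/15 ≈ -12.867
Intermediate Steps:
g(N) = 4/(-2 - 2*N) (g(N) = 4/(-2 + N*(-2)) = 4/(-2 - 2*N))
O(f, E) = -12/(5*(-3 + E)) (O(f, E) = (-2/(1 + 4) - 2)/(-3 + E) = (-2/5 - 2)/(-3 + E) = (-2*⅕ - 2)/(-3 + E) = (-⅖ - 2)/(-3 + E) = -12/(5*(-3 + E)))
-193*O(-4, -33) = -(-2316)/(-15 + 5*(-33)) = -(-2316)/(-15 - 165) = -(-2316)/(-180) = -(-2316)*(-1)/180 = -193*1/15 = -193/15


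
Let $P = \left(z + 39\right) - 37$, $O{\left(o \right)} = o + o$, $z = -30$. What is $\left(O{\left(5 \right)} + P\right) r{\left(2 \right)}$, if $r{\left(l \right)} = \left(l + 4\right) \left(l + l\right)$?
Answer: $-432$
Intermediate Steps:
$O{\left(o \right)} = 2 o$
$P = -28$ ($P = \left(-30 + 39\right) - 37 = 9 - 37 = -28$)
$r{\left(l \right)} = 2 l \left(4 + l\right)$ ($r{\left(l \right)} = \left(4 + l\right) 2 l = 2 l \left(4 + l\right)$)
$\left(O{\left(5 \right)} + P\right) r{\left(2 \right)} = \left(2 \cdot 5 - 28\right) 2 \cdot 2 \left(4 + 2\right) = \left(10 - 28\right) 2 \cdot 2 \cdot 6 = \left(-18\right) 24 = -432$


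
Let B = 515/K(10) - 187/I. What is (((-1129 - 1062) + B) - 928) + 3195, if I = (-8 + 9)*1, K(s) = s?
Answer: -119/2 ≈ -59.500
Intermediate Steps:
I = 1 (I = 1*1 = 1)
B = -271/2 (B = 515/10 - 187/1 = 515*(⅒) - 187*1 = 103/2 - 187 = -271/2 ≈ -135.50)
(((-1129 - 1062) + B) - 928) + 3195 = (((-1129 - 1062) - 271/2) - 928) + 3195 = ((-2191 - 271/2) - 928) + 3195 = (-4653/2 - 928) + 3195 = -6509/2 + 3195 = -119/2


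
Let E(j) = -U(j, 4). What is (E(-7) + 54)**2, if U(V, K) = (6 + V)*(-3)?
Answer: 2601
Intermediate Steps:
U(V, K) = -18 - 3*V
E(j) = 18 + 3*j (E(j) = -(-18 - 3*j) = 18 + 3*j)
(E(-7) + 54)**2 = ((18 + 3*(-7)) + 54)**2 = ((18 - 21) + 54)**2 = (-3 + 54)**2 = 51**2 = 2601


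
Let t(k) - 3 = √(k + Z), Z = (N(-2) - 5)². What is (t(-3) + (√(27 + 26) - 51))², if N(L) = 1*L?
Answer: (-48 + √46 + √53)² ≈ 1151.8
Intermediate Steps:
N(L) = L
Z = 49 (Z = (-2 - 5)² = (-7)² = 49)
t(k) = 3 + √(49 + k) (t(k) = 3 + √(k + 49) = 3 + √(49 + k))
(t(-3) + (√(27 + 26) - 51))² = ((3 + √(49 - 3)) + (√(27 + 26) - 51))² = ((3 + √46) + (√53 - 51))² = ((3 + √46) + (-51 + √53))² = (-48 + √46 + √53)²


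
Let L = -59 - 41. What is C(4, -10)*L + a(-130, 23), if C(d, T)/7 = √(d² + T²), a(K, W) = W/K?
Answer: -23/130 - 1400*√29 ≈ -7539.4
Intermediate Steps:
C(d, T) = 7*√(T² + d²) (C(d, T) = 7*√(d² + T²) = 7*√(T² + d²))
L = -100
C(4, -10)*L + a(-130, 23) = (7*√((-10)² + 4²))*(-100) + 23/(-130) = (7*√(100 + 16))*(-100) + 23*(-1/130) = (7*√116)*(-100) - 23/130 = (7*(2*√29))*(-100) - 23/130 = (14*√29)*(-100) - 23/130 = -1400*√29 - 23/130 = -23/130 - 1400*√29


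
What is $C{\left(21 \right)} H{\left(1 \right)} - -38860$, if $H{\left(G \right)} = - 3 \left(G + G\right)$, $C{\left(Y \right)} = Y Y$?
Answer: $36214$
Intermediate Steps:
$C{\left(Y \right)} = Y^{2}$
$H{\left(G \right)} = - 6 G$ ($H{\left(G \right)} = - 3 \cdot 2 G = - 6 G$)
$C{\left(21 \right)} H{\left(1 \right)} - -38860 = 21^{2} \left(\left(-6\right) 1\right) - -38860 = 441 \left(-6\right) + 38860 = -2646 + 38860 = 36214$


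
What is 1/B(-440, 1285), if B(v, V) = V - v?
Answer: 1/1725 ≈ 0.00057971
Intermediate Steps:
1/B(-440, 1285) = 1/(1285 - 1*(-440)) = 1/(1285 + 440) = 1/1725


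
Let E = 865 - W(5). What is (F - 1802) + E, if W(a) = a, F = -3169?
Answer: -4111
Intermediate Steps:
E = 860 (E = 865 - 1*5 = 865 - 5 = 860)
(F - 1802) + E = (-3169 - 1802) + 860 = -4971 + 860 = -4111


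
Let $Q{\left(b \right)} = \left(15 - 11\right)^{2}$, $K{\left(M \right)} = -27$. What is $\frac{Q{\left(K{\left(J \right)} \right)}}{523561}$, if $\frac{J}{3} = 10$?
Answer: $\frac{16}{523561} \approx 3.056 \cdot 10^{-5}$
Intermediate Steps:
$J = 30$ ($J = 3 \cdot 10 = 30$)
$Q{\left(b \right)} = 16$ ($Q{\left(b \right)} = 4^{2} = 16$)
$\frac{Q{\left(K{\left(J \right)} \right)}}{523561} = \frac{16}{523561}$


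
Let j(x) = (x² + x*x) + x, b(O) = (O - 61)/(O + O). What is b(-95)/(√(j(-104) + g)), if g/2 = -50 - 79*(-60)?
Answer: 39*√7727/734065 ≈ 0.0046702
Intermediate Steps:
b(O) = (-61 + O)/(2*O) (b(O) = (-61 + O)/((2*O)) = (-61 + O)*(1/(2*O)) = (-61 + O)/(2*O))
g = 9380 (g = 2*(-50 - 79*(-60)) = 2*(-50 + 4740) = 2*4690 = 9380)
j(x) = x + 2*x² (j(x) = (x² + x²) + x = 2*x² + x = x + 2*x²)
b(-95)/(√(j(-104) + g)) = ((½)*(-61 - 95)/(-95))/(√(-104*(1 + 2*(-104)) + 9380)) = ((½)*(-1/95)*(-156))/(√(-104*(1 - 208) + 9380)) = 78/(95*(√(-104*(-207) + 9380))) = 78/(95*(√(21528 + 9380))) = 78/(95*(√30908)) = 78/(95*((2*√7727))) = 78*(√7727/15454)/95 = 39*√7727/734065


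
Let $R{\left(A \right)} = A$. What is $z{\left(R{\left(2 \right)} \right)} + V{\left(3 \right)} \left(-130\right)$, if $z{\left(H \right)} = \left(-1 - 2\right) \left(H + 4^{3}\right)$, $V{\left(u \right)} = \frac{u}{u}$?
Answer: $-328$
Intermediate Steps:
$V{\left(u \right)} = 1$
$z{\left(H \right)} = -192 - 3 H$ ($z{\left(H \right)} = - 3 \left(H + 64\right) = - 3 \left(64 + H\right) = -192 - 3 H$)
$z{\left(R{\left(2 \right)} \right)} + V{\left(3 \right)} \left(-130\right) = \left(-192 - 6\right) + 1 \left(-130\right) = \left(-192 - 6\right) - 130 = -198 - 130 = -328$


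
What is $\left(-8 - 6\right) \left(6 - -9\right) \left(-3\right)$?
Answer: $630$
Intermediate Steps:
$\left(-8 - 6\right) \left(6 - -9\right) \left(-3\right) = \left(-8 - 6\right) \left(6 + 9\right) \left(-3\right) = \left(-14\right) 15 \left(-3\right) = \left(-210\right) \left(-3\right) = 630$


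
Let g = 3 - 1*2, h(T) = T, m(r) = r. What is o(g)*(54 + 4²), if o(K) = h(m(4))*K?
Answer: 280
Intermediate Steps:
g = 1 (g = 3 - 2 = 1)
o(K) = 4*K
o(g)*(54 + 4²) = (4*1)*(54 + 4²) = 4*(54 + 16) = 4*70 = 280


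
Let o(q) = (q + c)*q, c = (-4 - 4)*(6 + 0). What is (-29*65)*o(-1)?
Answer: -92365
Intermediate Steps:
c = -48 (c = -8*6 = -48)
o(q) = q*(-48 + q) (o(q) = (q - 48)*q = (-48 + q)*q = q*(-48 + q))
(-29*65)*o(-1) = (-29*65)*(-(-48 - 1)) = -(-1885)*(-49) = -1885*49 = -92365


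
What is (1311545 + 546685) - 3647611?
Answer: -1789381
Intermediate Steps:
(1311545 + 546685) - 3647611 = 1858230 - 3647611 = -1789381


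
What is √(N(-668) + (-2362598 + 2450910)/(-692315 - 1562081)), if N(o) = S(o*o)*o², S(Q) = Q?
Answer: √63247924362472529692254/563599 ≈ 4.4622e+5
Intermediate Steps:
N(o) = o⁴ (N(o) = (o*o)*o² = o²*o² = o⁴)
√(N(-668) + (-2362598 + 2450910)/(-692315 - 1562081)) = √((-668)⁴ + (-2362598 + 2450910)/(-692315 - 1562081)) = √(199115858176 + 88312/(-2254396)) = √(199115858176 + 88312*(-1/2254396)) = √(199115858176 - 22078/563599) = √(112221498552113346/563599) = √63247924362472529692254/563599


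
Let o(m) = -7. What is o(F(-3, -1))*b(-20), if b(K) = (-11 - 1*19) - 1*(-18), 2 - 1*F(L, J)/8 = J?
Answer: 84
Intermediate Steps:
F(L, J) = 16 - 8*J
b(K) = -12 (b(K) = (-11 - 19) + 18 = -30 + 18 = -12)
o(F(-3, -1))*b(-20) = -7*(-12) = 84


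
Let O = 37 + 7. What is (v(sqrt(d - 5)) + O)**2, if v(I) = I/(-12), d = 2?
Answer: (528 - I*sqrt(3))**2/144 ≈ 1936.0 - 12.702*I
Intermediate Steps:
v(I) = -I/12 (v(I) = I*(-1/12) = -I/12)
O = 44
(v(sqrt(d - 5)) + O)**2 = (-sqrt(2 - 5)/12 + 44)**2 = (-I*sqrt(3)/12 + 44)**2 = (44 - I*sqrt(3)/12)**2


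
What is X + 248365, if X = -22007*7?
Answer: 94316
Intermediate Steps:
X = -154049
X + 248365 = -154049 + 248365 = 94316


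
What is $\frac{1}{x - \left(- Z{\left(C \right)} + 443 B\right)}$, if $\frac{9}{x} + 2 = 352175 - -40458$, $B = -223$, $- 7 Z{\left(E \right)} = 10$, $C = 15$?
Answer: $\frac{916139}{90503146922} \approx 1.0123 \cdot 10^{-5}$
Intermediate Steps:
$Z{\left(E \right)} = - \frac{10}{7}$ ($Z{\left(E \right)} = \left(- \frac{1}{7}\right) 10 = - \frac{10}{7}$)
$x = \frac{3}{130877}$ ($x = \frac{9}{-2 + \left(352175 - -40458\right)} = \frac{9}{-2 + \left(352175 + 40458\right)} = \frac{9}{-2 + 392633} = \frac{9}{392631} = 9 \cdot \frac{1}{392631} = \frac{3}{130877} \approx 2.2922 \cdot 10^{-5}$)
$\frac{1}{x - \left(- Z{\left(C \right)} + 443 B\right)} = \frac{1}{\frac{3}{130877} - - \frac{691513}{7}} = \frac{1}{\frac{3}{130877} + \left(98789 - \frac{10}{7}\right)} = \frac{1}{\frac{3}{130877} + \frac{691513}{7}} = \frac{1}{\frac{90503146922}{916139}} = \frac{916139}{90503146922}$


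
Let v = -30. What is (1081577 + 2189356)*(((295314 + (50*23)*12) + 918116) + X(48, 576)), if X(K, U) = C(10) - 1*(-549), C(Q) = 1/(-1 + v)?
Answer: 124495465011084/31 ≈ 4.0160e+12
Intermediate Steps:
C(Q) = -1/31 (C(Q) = 1/(-1 - 30) = 1/(-31) = -1/31)
X(K, U) = 17018/31 (X(K, U) = -1/31 - 1*(-549) = -1/31 + 549 = 17018/31)
(1081577 + 2189356)*(((295314 + (50*23)*12) + 918116) + X(48, 576)) = (1081577 + 2189356)*(((295314 + (50*23)*12) + 918116) + 17018/31) = 3270933*(((295314 + 1150*12) + 918116) + 17018/31) = 3270933*(((295314 + 13800) + 918116) + 17018/31) = 3270933*((309114 + 918116) + 17018/31) = 3270933*(1227230 + 17018/31) = 3270933*(38061148/31) = 124495465011084/31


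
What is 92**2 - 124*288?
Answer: -27248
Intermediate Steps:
92**2 - 124*288 = 8464 - 1*35712 = 8464 - 35712 = -27248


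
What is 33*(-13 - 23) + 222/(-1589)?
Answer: -1887954/1589 ≈ -1188.1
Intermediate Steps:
33*(-13 - 23) + 222/(-1589) = 33*(-36) + 222*(-1/1589) = -1188 - 222/1589 = -1887954/1589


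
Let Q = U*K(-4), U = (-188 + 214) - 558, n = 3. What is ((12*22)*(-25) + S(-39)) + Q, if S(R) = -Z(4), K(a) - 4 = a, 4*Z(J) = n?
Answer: -26403/4 ≈ -6600.8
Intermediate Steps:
Z(J) = ¾ (Z(J) = (¼)*3 = ¾)
K(a) = 4 + a
U = -532 (U = 26 - 558 = -532)
S(R) = -¾ (S(R) = -1*¾ = -¾)
Q = 0 (Q = -532*(4 - 4) = -532*0 = 0)
((12*22)*(-25) + S(-39)) + Q = ((12*22)*(-25) - ¾) + 0 = (264*(-25) - ¾) + 0 = (-6600 - ¾) + 0 = -26403/4 + 0 = -26403/4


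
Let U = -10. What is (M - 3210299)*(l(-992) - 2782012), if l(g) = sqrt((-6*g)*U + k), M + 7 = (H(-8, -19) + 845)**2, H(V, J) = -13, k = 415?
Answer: 7005334340984 - 2518082*I*sqrt(59105) ≈ 7.0053e+12 - 6.1218e+8*I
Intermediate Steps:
M = 692217 (M = -7 + (-13 + 845)**2 = -7 + 832**2 = -7 + 692224 = 692217)
l(g) = sqrt(415 + 60*g) (l(g) = sqrt(-6*g*(-10) + 415) = sqrt(60*g + 415) = sqrt(415 + 60*g))
(M - 3210299)*(l(-992) - 2782012) = (692217 - 3210299)*(sqrt(415 + 60*(-992)) - 2782012) = -2518082*(sqrt(415 - 59520) - 2782012) = -2518082*(sqrt(-59105) - 2782012) = -2518082*(I*sqrt(59105) - 2782012) = -2518082*(-2782012 + I*sqrt(59105)) = 7005334340984 - 2518082*I*sqrt(59105)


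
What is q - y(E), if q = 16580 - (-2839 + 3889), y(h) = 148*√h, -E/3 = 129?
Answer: 15530 - 444*I*√43 ≈ 15530.0 - 2911.5*I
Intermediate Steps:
E = -387 (E = -3*129 = -387)
q = 15530 (q = 16580 - 1*1050 = 16580 - 1050 = 15530)
q - y(E) = 15530 - 148*√(-387) = 15530 - 148*3*I*√43 = 15530 - 444*I*√43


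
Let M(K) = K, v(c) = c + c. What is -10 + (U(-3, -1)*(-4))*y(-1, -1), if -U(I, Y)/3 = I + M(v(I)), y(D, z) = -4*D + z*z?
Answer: -550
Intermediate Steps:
v(c) = 2*c
y(D, z) = z² - 4*D (y(D, z) = -4*D + z² = z² - 4*D)
U(I, Y) = -9*I (U(I, Y) = -3*(I + 2*I) = -9*I)
-10 + (U(-3, -1)*(-4))*y(-1, -1) = -10 + (-9*(-3)*(-4))*((-1)² - 4*(-1)) = -10 + (27*(-4))*(1 + 4) = -10 - 108*5 = -10 - 540 = -550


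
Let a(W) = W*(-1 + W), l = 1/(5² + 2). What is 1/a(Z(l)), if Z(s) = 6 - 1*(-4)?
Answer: 1/90 ≈ 0.011111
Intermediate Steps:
l = 1/27 (l = 1/(25 + 2) = 1/27 ≈ 0.037037)
Z(s) = 10 (Z(s) = 6 + 4 = 10)
1/a(Z(l)) = 1/(10*(-1 + 10)) = 1/(10*9) = 1/90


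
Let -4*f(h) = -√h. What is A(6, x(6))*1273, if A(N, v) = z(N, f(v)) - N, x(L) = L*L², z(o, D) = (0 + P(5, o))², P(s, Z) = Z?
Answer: 38190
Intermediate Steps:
f(h) = √h/4 (f(h) = -(-1)*√h/4 = √h/4)
z(o, D) = o² (z(o, D) = (0 + o)² = o²)
x(L) = L³
A(N, v) = N² - N
A(6, x(6))*1273 = (6*(-1 + 6))*1273 = (6*5)*1273 = 30*1273 = 38190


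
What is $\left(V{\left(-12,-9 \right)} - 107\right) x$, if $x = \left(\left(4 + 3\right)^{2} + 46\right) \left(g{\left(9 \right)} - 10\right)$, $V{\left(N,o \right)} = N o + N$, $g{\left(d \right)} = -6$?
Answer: $16720$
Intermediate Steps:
$V{\left(N,o \right)} = N + N o$
$x = -1520$ ($x = \left(\left(4 + 3\right)^{2} + 46\right) \left(-6 - 10\right) = \left(7^{2} + 46\right) \left(-16\right) = \left(49 + 46\right) \left(-16\right) = 95 \left(-16\right) = -1520$)
$\left(V{\left(-12,-9 \right)} - 107\right) x = \left(- 12 \left(1 - 9\right) - 107\right) \left(-1520\right) = \left(\left(-12\right) \left(-8\right) - 107\right) \left(-1520\right) = \left(96 - 107\right) \left(-1520\right) = \left(-11\right) \left(-1520\right) = 16720$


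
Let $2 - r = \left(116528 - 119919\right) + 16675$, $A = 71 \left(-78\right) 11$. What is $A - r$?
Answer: $-47636$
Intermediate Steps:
$A = -60918$ ($A = \left(-5538\right) 11 = -60918$)
$r = -13282$ ($r = 2 - \left(\left(116528 - 119919\right) + 16675\right) = 2 - \left(-3391 + 16675\right) = 2 - 13284 = -13282$)
$A - r = -60918 - -13282 = -60918 + 13282 = -47636$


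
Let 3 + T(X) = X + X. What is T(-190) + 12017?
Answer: 11634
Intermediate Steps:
T(X) = -3 + 2*X (T(X) = -3 + (X + X) = -3 + 2*X)
T(-190) + 12017 = (-3 + 2*(-190)) + 12017 = (-3 - 380) + 12017 = -383 + 12017 = 11634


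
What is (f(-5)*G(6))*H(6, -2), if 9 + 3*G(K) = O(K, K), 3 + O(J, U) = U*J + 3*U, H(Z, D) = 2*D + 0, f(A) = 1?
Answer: -56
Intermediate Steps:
H(Z, D) = 2*D
O(J, U) = -3 + 3*U + J*U (O(J, U) = -3 + (U*J + 3*U) = -3 + (J*U + 3*U) = -3 + (3*U + J*U) = -3 + 3*U + J*U)
G(K) = -4 + K + K²/3 (G(K) = -3 + (-3 + 3*K + K*K)/3 = -3 + (-3 + 3*K + K²)/3 = -3 + (-3 + K² + 3*K)/3 = -3 + (-1 + K + K²/3) = -4 + K + K²/3)
(f(-5)*G(6))*H(6, -2) = (1*(-4 + 6 + (⅓)*6²))*(2*(-2)) = (1*(-4 + 6 + (⅓)*36))*(-4) = (1*(-4 + 6 + 12))*(-4) = (1*14)*(-4) = 14*(-4) = -56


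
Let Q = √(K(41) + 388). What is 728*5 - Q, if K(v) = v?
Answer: 3640 - √429 ≈ 3619.3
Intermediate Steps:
Q = √429 (Q = √(41 + 388) = √429 ≈ 20.712)
728*5 - Q = 728*5 - √429 = 3640 - √429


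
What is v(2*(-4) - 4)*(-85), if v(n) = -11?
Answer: 935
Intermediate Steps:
v(2*(-4) - 4)*(-85) = -11*(-85) = 935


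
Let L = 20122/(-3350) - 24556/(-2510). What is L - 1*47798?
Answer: -20093886331/420425 ≈ -47794.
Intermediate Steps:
L = 1587819/420425 (L = 20122*(-1/3350) - 24556*(-1/2510) = -10061/1675 + 12278/1255 = 1587819/420425 ≈ 3.7767)
L - 1*47798 = 1587819/420425 - 1*47798 = 1587819/420425 - 47798 = -20093886331/420425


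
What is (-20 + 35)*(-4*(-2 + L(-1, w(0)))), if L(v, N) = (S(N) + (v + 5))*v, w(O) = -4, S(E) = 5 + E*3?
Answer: -60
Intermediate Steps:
S(E) = 5 + 3*E
L(v, N) = v*(10 + v + 3*N) (L(v, N) = ((5 + 3*N) + (v + 5))*v = ((5 + 3*N) + (5 + v))*v = (10 + v + 3*N)*v = v*(10 + v + 3*N))
(-20 + 35)*(-4*(-2 + L(-1, w(0)))) = (-20 + 35)*(-4*(-2 - (10 - 1 + 3*(-4)))) = 15*(-4*(-2 - (10 - 1 - 12))) = 15*(-4*(-2 - 1*(-3))) = 15*(-4*(-2 + 3)) = 15*(-4*1) = 15*(-4) = -60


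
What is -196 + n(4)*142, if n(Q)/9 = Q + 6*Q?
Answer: 35588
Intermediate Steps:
n(Q) = 63*Q (n(Q) = 9*(Q + 6*Q) = 9*(7*Q) = 63*Q)
-196 + n(4)*142 = -196 + (63*4)*142 = -196 + 252*142 = -196 + 35784 = 35588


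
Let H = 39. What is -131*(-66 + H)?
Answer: 3537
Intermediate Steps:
-131*(-66 + H) = -131*(-66 + 39) = -131*(-27) = 3537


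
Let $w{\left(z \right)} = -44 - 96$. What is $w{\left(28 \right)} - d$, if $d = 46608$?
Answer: $-46748$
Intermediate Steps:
$w{\left(z \right)} = -140$ ($w{\left(z \right)} = -44 - 96 = -140$)
$w{\left(28 \right)} - d = -140 - 46608 = -46748$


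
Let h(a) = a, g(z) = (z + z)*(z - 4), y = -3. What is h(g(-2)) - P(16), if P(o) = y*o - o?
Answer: 88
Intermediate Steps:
g(z) = 2*z*(-4 + z) (g(z) = (2*z)*(-4 + z) = 2*z*(-4 + z))
P(o) = -4*o (P(o) = -3*o - o = -4*o)
h(g(-2)) - P(16) = 2*(-2)*(-4 - 2) - (-4)*16 = 2*(-2)*(-6) - 1*(-64) = 24 + 64 = 88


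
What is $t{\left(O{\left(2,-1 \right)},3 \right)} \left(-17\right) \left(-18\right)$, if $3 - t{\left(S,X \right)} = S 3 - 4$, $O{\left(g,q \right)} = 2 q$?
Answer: $3978$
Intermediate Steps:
$t{\left(S,X \right)} = 7 - 3 S$ ($t{\left(S,X \right)} = 3 - \left(S 3 - 4\right) = 3 - \left(3 S - 4\right) = 3 - \left(-4 + 3 S\right) = 7 - 3 S$)
$t{\left(O{\left(2,-1 \right)},3 \right)} \left(-17\right) \left(-18\right) = \left(7 - 3 \cdot 2 \left(-1\right)\right) \left(-17\right) \left(-18\right) = \left(7 - -6\right) \left(-17\right) \left(-18\right) = \left(7 + 6\right) \left(-17\right) \left(-18\right) = 13 \left(-17\right) \left(-18\right) = \left(-221\right) \left(-18\right) = 3978$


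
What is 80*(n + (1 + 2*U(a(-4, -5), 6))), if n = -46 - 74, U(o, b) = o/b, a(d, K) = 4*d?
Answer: -29840/3 ≈ -9946.7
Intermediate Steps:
n = -120
80*(n + (1 + 2*U(a(-4, -5), 6))) = 80*(-120 + (1 + 2*((4*(-4))/6))) = 80*(-120 + (1 + 2*(-16*⅙))) = 80*(-120 + (1 + 2*(-8/3))) = 80*(-120 + (1 - 16/3)) = 80*(-120 - 13/3) = 80*(-373/3) = -29840/3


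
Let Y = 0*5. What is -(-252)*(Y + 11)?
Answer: 2772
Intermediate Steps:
Y = 0
-(-252)*(Y + 11) = -(-252)*(0 + 11) = -(-252)*11 = -63*(-44) = 2772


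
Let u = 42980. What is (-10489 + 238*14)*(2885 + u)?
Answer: -328255805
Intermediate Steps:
(-10489 + 238*14)*(2885 + u) = (-10489 + 238*14)*(2885 + 42980) = (-10489 + 3332)*45865 = -7157*45865 = -328255805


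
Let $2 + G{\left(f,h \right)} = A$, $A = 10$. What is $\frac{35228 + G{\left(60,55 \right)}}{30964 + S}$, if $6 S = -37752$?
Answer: $\frac{8809}{6168} \approx 1.4282$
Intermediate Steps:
$G{\left(f,h \right)} = 8$ ($G{\left(f,h \right)} = -2 + 10 = 8$)
$S = -6292$ ($S = \frac{1}{6} \left(-37752\right) = -6292$)
$\frac{35228 + G{\left(60,55 \right)}}{30964 + S} = \frac{35228 + 8}{30964 - 6292} = \frac{35236}{24672} = 35236 \cdot \frac{1}{24672} = \frac{8809}{6168}$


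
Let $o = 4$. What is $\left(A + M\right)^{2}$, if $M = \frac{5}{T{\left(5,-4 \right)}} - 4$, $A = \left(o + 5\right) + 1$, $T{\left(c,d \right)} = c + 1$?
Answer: $\frac{1681}{36} \approx 46.694$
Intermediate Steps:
$T{\left(c,d \right)} = 1 + c$
$A = 10$ ($A = \left(4 + 5\right) + 1 = 9 + 1 = 10$)
$M = - \frac{19}{6}$ ($M = \frac{5}{1 + 5} - 4 = \frac{5}{6} - 4 = - \frac{19}{6} \approx -3.1667$)
$\left(A + M\right)^{2} = \left(10 - \frac{19}{6}\right)^{2} = \left(\frac{41}{6}\right)^{2} = \frac{1681}{36}$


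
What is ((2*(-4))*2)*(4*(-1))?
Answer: 64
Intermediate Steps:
((2*(-4))*2)*(4*(-1)) = -8*2*(-4) = -16*(-4) = 64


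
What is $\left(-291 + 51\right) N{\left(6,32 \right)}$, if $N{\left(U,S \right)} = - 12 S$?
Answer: $92160$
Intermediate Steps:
$\left(-291 + 51\right) N{\left(6,32 \right)} = \left(-291 + 51\right) \left(\left(-12\right) 32\right) = \left(-240\right) \left(-384\right) = 92160$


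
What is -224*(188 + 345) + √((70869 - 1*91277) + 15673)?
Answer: -119392 + I*√4735 ≈ -1.1939e+5 + 68.811*I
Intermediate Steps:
-224*(188 + 345) + √((70869 - 1*91277) + 15673) = -224*533 + √((70869 - 91277) + 15673) = -119392 + √(-20408 + 15673) = -119392 + √(-4735) = -119392 + I*√4735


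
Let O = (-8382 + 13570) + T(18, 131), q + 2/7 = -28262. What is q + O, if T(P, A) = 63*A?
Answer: -103749/7 ≈ -14821.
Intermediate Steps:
q = -197836/7 (q = -2/7 - 28262 = -197836/7 ≈ -28262.)
O = 13441 (O = (-8382 + 13570) + 63*131 = 5188 + 8253 = 13441)
q + O = -197836/7 + 13441 = -103749/7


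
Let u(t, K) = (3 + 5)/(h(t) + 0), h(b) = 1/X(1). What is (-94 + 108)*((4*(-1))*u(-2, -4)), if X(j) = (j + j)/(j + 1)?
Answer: -448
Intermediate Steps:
X(j) = 2*j/(1 + j) (X(j) = (2*j)/(1 + j) = 2*j/(1 + j))
h(b) = 1 (h(b) = 1/(2*1/(1 + 1)) = 1/(2*1/2) = 1/(2*1*(½)) = 1/1 = 1)
u(t, K) = 8 (u(t, K) = (3 + 5)/(1 + 0) = 8/1 = 8*1 = 8)
(-94 + 108)*((4*(-1))*u(-2, -4)) = (-94 + 108)*((4*(-1))*8) = 14*(-4*8) = 14*(-32) = -448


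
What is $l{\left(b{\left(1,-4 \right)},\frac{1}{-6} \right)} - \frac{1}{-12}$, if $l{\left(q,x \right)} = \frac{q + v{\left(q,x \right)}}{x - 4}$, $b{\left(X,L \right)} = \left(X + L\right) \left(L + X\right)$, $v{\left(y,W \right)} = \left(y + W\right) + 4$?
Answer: $- \frac{1547}{300} \approx -5.1567$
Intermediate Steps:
$v{\left(y,W \right)} = 4 + W + y$ ($v{\left(y,W \right)} = \left(W + y\right) + 4 = 4 + W + y$)
$b{\left(X,L \right)} = \left(L + X\right)^{2}$ ($b{\left(X,L \right)} = \left(L + X\right) \left(L + X\right) = \left(L + X\right)^{2}$)
$l{\left(q,x \right)} = \frac{4 + x + 2 q}{-4 + x}$ ($l{\left(q,x \right)} = \frac{q + \left(4 + x + q\right)}{x - 4} = \frac{q + \left(4 + q + x\right)}{-4 + x} = \frac{4 + x + 2 q}{-4 + x}$)
$l{\left(b{\left(1,-4 \right)},\frac{1}{-6} \right)} - \frac{1}{-12} = \frac{4 + \frac{1}{-6} + 2 \left(-4 + 1\right)^{2}}{-4 + \frac{1}{-6}} - \frac{1}{-12} = \frac{4 - \frac{1}{6} + 2 \left(-3\right)^{2}}{-4 - \frac{1}{6}} - - \frac{1}{12} = \frac{4 - \frac{1}{6} + 2 \cdot 9}{- \frac{25}{6}} + \frac{1}{12} = - \frac{6 \left(4 - \frac{1}{6} + 18\right)}{25} + \frac{1}{12} = \left(- \frac{6}{25}\right) \frac{131}{6} + \frac{1}{12} = - \frac{131}{25} + \frac{1}{12} = - \frac{1547}{300}$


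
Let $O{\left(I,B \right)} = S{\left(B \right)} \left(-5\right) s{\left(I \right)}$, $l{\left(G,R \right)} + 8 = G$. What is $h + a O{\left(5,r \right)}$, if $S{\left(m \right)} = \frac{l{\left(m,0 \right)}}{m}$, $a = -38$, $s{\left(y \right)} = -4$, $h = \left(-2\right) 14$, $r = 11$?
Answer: $- \frac{2588}{11} \approx -235.27$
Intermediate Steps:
$l{\left(G,R \right)} = -8 + G$
$h = -28$
$S{\left(m \right)} = \frac{-8 + m}{m}$
$O{\left(I,B \right)} = \frac{20 \left(-8 + B\right)}{B}$ ($O{\left(I,B \right)} = \frac{-8 + B}{B} \left(-5\right) \left(-4\right) = - \frac{5 \left(-8 + B\right)}{B} \left(-4\right) = \frac{20 \left(-8 + B\right)}{B}$)
$h + a O{\left(5,r \right)} = -28 - 38 \left(20 - \frac{160}{11}\right) = -28 - \frac{2280}{11} = - \frac{2588}{11}$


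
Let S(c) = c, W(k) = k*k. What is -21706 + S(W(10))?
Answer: -21606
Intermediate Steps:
W(k) = k²
-21706 + S(W(10)) = -21706 + 10² = -21706 + 100 = -21606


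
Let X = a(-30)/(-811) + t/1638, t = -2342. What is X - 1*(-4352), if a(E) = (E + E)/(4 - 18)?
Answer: 2889684377/664209 ≈ 4350.6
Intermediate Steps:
a(E) = -E/7 (a(E) = (2*E)/(-14) = (2*E)*(-1/14) = -E/7)
X = -953191/664209 (X = -⅐*(-30)/(-811) - 2342/1638 = (30/7)*(-1/811) - 2342*1/1638 = -30/5677 - 1171/819 = -953191/664209 ≈ -1.4351)
X - 1*(-4352) = -953191/664209 - 1*(-4352) = -953191/664209 + 4352 = 2889684377/664209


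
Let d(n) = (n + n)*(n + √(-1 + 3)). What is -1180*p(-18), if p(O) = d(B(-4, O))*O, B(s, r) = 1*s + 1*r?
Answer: 20560320 - 934560*√2 ≈ 1.9239e+7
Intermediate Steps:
B(s, r) = r + s (B(s, r) = s + r = r + s)
d(n) = 2*n*(n + √2) (d(n) = (2*n)*(n + √2) = 2*n*(n + √2))
p(O) = 2*O*(-4 + O)*(-4 + O + √2) (p(O) = (2*(O - 4)*((O - 4) + √2))*O = (2*(-4 + O)*((-4 + O) + √2))*O = (2*(-4 + O)*(-4 + O + √2))*O = 2*O*(-4 + O)*(-4 + O + √2))
-1180*p(-18) = -2360*(-18)*(-4 - 18)*(-4 - 18 + √2) = -2360*(-18)*(-22)*(-22 + √2) = -1180*(-17424 + 792*√2) = 20560320 - 934560*√2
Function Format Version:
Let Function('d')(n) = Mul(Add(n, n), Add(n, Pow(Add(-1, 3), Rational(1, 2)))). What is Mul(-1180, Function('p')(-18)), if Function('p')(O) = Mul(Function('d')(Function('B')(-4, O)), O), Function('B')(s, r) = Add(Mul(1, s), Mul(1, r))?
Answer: Add(20560320, Mul(-934560, Pow(2, Rational(1, 2)))) ≈ 1.9239e+7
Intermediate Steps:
Function('B')(s, r) = Add(r, s) (Function('B')(s, r) = Add(s, r) = Add(r, s))
Function('d')(n) = Mul(2, n, Add(n, Pow(2, Rational(1, 2)))) (Function('d')(n) = Mul(Mul(2, n), Add(n, Pow(2, Rational(1, 2)))) = Mul(2, n, Add(n, Pow(2, Rational(1, 2)))))
Function('p')(O) = Mul(2, O, Add(-4, O), Add(-4, O, Pow(2, Rational(1, 2)))) (Function('p')(O) = Mul(Mul(2, Add(O, -4), Add(Add(O, -4), Pow(2, Rational(1, 2)))), O) = Mul(Mul(2, Add(-4, O), Add(Add(-4, O), Pow(2, Rational(1, 2)))), O) = Mul(Mul(2, Add(-4, O), Add(-4, O, Pow(2, Rational(1, 2)))), O) = Mul(2, O, Add(-4, O), Add(-4, O, Pow(2, Rational(1, 2)))))
Mul(-1180, Function('p')(-18)) = Mul(-1180, Mul(2, -18, Add(-4, -18), Add(-4, -18, Pow(2, Rational(1, 2))))) = Mul(-1180, Mul(2, -18, -22, Add(-22, Pow(2, Rational(1, 2))))) = Mul(-1180, Add(-17424, Mul(792, Pow(2, Rational(1, 2))))) = Add(20560320, Mul(-934560, Pow(2, Rational(1, 2))))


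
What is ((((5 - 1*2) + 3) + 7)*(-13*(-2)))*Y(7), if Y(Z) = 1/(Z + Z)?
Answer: 169/7 ≈ 24.143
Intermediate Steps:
Y(Z) = 1/(2*Z)
((((5 - 1*2) + 3) + 7)*(-13*(-2)))*Y(7) = ((((5 - 1*2) + 3) + 7)*(-13*(-2)))*((1/2)/7) = ((((5 - 2) + 3) + 7)*26)*((1/2)*(1/7)) = (((3 + 3) + 7)*26)*(1/14) = ((6 + 7)*26)*(1/14) = (13*26)*(1/14) = 338*(1/14) = 169/7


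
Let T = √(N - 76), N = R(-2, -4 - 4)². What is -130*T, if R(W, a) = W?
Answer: -780*I*√2 ≈ -1103.1*I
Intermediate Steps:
N = 4 (N = (-2)² = 4)
T = 6*I*√2 (T = √(4 - 76) = √(-72) = 6*I*√2 ≈ 8.4853*I)
-130*T = -780*I*√2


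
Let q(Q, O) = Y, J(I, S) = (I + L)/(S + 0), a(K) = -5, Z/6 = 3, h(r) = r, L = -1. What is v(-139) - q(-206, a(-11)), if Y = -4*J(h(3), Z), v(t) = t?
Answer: -1247/9 ≈ -138.56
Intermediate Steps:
Z = 18 (Z = 6*3 = 18)
J(I, S) = (-1 + I)/S (J(I, S) = (I - 1)/(S + 0) = (-1 + I)/S)
Y = -4/9 (Y = -4*(-1 + 3)/18 = -2*2/9 = -4*⅑ = -4/9 ≈ -0.44444)
q(Q, O) = -4/9
v(-139) - q(-206, a(-11)) = -139 - 1*(-4/9) = -139 + 4/9 = -1247/9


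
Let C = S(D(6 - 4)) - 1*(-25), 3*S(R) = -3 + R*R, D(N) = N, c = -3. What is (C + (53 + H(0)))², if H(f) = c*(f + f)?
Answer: 55225/9 ≈ 6136.1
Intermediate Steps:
H(f) = -6*f (H(f) = -3*(f + f) = -6*f)
S(R) = -1 + R²/3 (S(R) = (-3 + R*R)/3 = (-3 + R²)/3 = -1 + R²/3)
C = 76/3 (C = (-1 + (6 - 4)²/3) - 1*(-25) = (-1 + (⅓)*2²) + 25 = (-1 + (⅓)*4) + 25 = (-1 + 4/3) + 25 = ⅓ + 25 = 76/3 ≈ 25.333)
(C + (53 + H(0)))² = (76/3 + (53 - 6*0))² = (76/3 + (53 + 0))² = (76/3 + 53)² = (235/3)² = 55225/9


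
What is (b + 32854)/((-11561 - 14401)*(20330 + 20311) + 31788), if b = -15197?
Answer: -17657/1055089854 ≈ -1.6735e-5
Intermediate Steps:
(b + 32854)/((-11561 - 14401)*(20330 + 20311) + 31788) = (-15197 + 32854)/((-11561 - 14401)*(20330 + 20311) + 31788) = 17657/(-25962*40641 + 31788) = 17657/(-1055121642 + 31788) = 17657/(-1055089854) = 17657*(-1/1055089854) = -17657/1055089854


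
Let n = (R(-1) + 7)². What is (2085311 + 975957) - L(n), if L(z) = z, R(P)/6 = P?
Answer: 3061267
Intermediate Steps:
R(P) = 6*P
n = 1 (n = (6*(-1) + 7)² = (-6 + 7)² = 1² = 1)
(2085311 + 975957) - L(n) = (2085311 + 975957) - 1*1 = 3061268 - 1 = 3061267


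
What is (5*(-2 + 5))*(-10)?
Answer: -150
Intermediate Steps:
(5*(-2 + 5))*(-10) = (5*3)*(-10) = 15*(-10) = -150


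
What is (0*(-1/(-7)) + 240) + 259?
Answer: 499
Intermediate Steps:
(0*(-1/(-7)) + 240) + 259 = (0*(-1*(-1/7)) + 240) + 259 = (0*(1/7) + 240) + 259 = (0 + 240) + 259 = 240 + 259 = 499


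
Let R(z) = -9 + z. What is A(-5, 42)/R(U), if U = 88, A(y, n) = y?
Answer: -5/79 ≈ -0.063291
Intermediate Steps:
A(-5, 42)/R(U) = -5/(-9 + 88) = -5/79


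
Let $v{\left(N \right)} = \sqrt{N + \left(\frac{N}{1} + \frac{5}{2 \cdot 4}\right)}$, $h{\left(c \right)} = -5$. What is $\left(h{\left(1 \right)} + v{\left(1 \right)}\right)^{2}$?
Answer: $\frac{\left(20 - \sqrt{42}\right)^{2}}{16} \approx 11.423$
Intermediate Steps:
$v{\left(N \right)} = \sqrt{\frac{5}{8} + 2 N}$ ($v{\left(N \right)} = \sqrt{N + \left(N 1 + \frac{5}{8}\right)} = \sqrt{N + \left(N + 5 \cdot \frac{1}{8}\right)} = \sqrt{N + \left(N + \frac{5}{8}\right)} = \sqrt{N + \left(\frac{5}{8} + N\right)} = \sqrt{\frac{5}{8} + 2 N}$)
$\left(h{\left(1 \right)} + v{\left(1 \right)}\right)^{2} = \left(-5 + \frac{\sqrt{10 + 32 \cdot 1}}{4}\right)^{2} = \left(-5 + \frac{\sqrt{10 + 32}}{4}\right)^{2} = \left(-5 + \frac{\sqrt{42}}{4}\right)^{2}$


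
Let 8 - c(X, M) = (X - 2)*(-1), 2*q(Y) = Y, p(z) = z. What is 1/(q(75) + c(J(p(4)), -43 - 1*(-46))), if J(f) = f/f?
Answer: 2/89 ≈ 0.022472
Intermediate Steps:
J(f) = 1
q(Y) = Y/2
c(X, M) = 6 + X (c(X, M) = 8 - (X - 2)*(-1) = 8 - (-2 + X)*(-1) = 8 - (2 - X) = 8 + (-2 + X) = 6 + X)
1/(q(75) + c(J(p(4)), -43 - 1*(-46))) = 1/((1/2)*75 + (6 + 1)) = 1/(75/2 + 7) = 1/(89/2) = 2/89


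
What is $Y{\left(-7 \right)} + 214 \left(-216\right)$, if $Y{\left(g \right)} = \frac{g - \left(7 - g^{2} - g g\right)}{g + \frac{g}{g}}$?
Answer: $-46238$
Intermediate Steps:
$Y{\left(g \right)} = \frac{-7 + g + 2 g^{2}}{1 + g}$ ($Y{\left(g \right)} = \frac{g + \left(\left(g^{2} + g^{2}\right) - 7\right)}{g + 1} = \frac{g + \left(2 g^{2} - 7\right)}{1 + g} = \frac{g + \left(-7 + 2 g^{2}\right)}{1 + g} = \frac{-7 + g + 2 g^{2}}{1 + g}$)
$Y{\left(-7 \right)} + 214 \left(-216\right) = \frac{-7 - 7 + 2 \left(-7\right)^{2}}{1 - 7} + 214 \left(-216\right) = \frac{-7 - 7 + 2 \cdot 49}{-6} - 46224 = - \frac{-7 - 7 + 98}{6} - 46224 = \left(- \frac{1}{6}\right) 84 - 46224 = -14 - 46224 = -46238$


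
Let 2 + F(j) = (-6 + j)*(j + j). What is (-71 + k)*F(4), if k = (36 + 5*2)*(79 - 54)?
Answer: -19422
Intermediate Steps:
k = 1150 (k = (36 + 10)*25 = 46*25 = 1150)
F(j) = -2 + 2*j*(-6 + j) (F(j) = -2 + (-6 + j)*(j + j) = -2 + (-6 + j)*(2*j) = -2 + 2*j*(-6 + j))
(-71 + k)*F(4) = (-71 + 1150)*(-2 - 12*4 + 2*4**2) = 1079*(-2 - 48 + 2*16) = 1079*(-2 - 48 + 32) = 1079*(-18) = -19422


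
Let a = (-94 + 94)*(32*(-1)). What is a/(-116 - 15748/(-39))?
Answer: 0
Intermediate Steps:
a = 0 (a = 0*(-32) = 0)
a/(-116 - 15748/(-39)) = 0/(-116 - 15748/(-39)) = 0/(-116 - 15748*(-1)/39) = 0/(-116 - 127*(-124/39)) = 0/(-116 + 15748/39) = 0/(11224/39) = 0*(39/11224) = 0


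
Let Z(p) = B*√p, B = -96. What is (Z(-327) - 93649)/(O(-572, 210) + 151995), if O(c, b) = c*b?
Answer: -93649/31875 - 32*I*√327/10625 ≈ -2.938 - 0.054462*I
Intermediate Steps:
O(c, b) = b*c
Z(p) = -96*√p
(Z(-327) - 93649)/(O(-572, 210) + 151995) = (-96*I*√327 - 93649)/(210*(-572) + 151995) = (-96*I*√327 - 93649)/(-120120 + 151995) = (-96*I*√327 - 93649)/31875 = (-93649 - 96*I*√327)*(1/31875) = -93649/31875 - 32*I*√327/10625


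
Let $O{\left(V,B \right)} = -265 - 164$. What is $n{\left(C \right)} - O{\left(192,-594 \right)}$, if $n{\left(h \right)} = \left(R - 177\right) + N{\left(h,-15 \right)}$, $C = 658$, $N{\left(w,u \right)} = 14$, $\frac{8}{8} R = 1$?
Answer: $267$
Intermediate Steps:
$R = 1$
$O{\left(V,B \right)} = -429$ ($O{\left(V,B \right)} = -265 - 164 = -429$)
$n{\left(h \right)} = -162$ ($n{\left(h \right)} = \left(1 - 177\right) + 14 = -176 + 14 = -162$)
$n{\left(C \right)} - O{\left(192,-594 \right)} = -162 - -429 = -162 + 429 = 267$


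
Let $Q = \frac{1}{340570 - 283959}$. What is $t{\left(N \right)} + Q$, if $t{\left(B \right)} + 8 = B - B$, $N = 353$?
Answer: $- \frac{452887}{56611} \approx -8.0$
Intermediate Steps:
$t{\left(B \right)} = -8$ ($t{\left(B \right)} = -8 + \left(B - B\right) = -8 + 0 = -8$)
$Q = \frac{1}{56611} \approx 1.7664 \cdot 10^{-5}$
$t{\left(N \right)} + Q = -8 + \frac{1}{56611} = - \frac{452887}{56611}$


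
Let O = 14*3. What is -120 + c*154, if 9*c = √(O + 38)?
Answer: -120 + 616*√5/9 ≈ 33.046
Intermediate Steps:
O = 42
c = 4*√5/9 (c = √(42 + 38)/9 = √80/9 = (4*√5)/9 = 4*√5/9 ≈ 0.99381)
-120 + c*154 = -120 + (4*√5/9)*154 = -120 + 616*√5/9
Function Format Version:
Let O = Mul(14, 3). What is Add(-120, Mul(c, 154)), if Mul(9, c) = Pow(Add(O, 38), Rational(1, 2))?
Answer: Add(-120, Mul(Rational(616, 9), Pow(5, Rational(1, 2)))) ≈ 33.046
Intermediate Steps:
O = 42
c = Mul(Rational(4, 9), Pow(5, Rational(1, 2))) (c = Mul(Rational(1, 9), Pow(Add(42, 38), Rational(1, 2))) = Mul(Rational(1, 9), Pow(80, Rational(1, 2))) = Mul(Rational(1, 9), Mul(4, Pow(5, Rational(1, 2)))) = Mul(Rational(4, 9), Pow(5, Rational(1, 2))) ≈ 0.99381)
Add(-120, Mul(c, 154)) = Add(-120, Mul(Mul(Rational(4, 9), Pow(5, Rational(1, 2))), 154)) = Add(-120, Mul(Rational(616, 9), Pow(5, Rational(1, 2))))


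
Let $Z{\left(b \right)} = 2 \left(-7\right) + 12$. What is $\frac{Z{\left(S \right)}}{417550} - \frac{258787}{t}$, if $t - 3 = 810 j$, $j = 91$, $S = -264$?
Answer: $- \frac{54028329638}{15389431575} \approx -3.5107$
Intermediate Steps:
$Z{\left(b \right)} = -2$ ($Z{\left(b \right)} = -14 + 12 = -2$)
$t = 73713$ ($t = 3 + 810 \cdot 91 = 3 + 73710 = 73713$)
$\frac{Z{\left(S \right)}}{417550} - \frac{258787}{t} = - \frac{2}{417550} - \frac{258787}{73713} = \left(-2\right) \frac{1}{417550} - \frac{258787}{73713} = - \frac{1}{208775} - \frac{258787}{73713} = - \frac{54028329638}{15389431575}$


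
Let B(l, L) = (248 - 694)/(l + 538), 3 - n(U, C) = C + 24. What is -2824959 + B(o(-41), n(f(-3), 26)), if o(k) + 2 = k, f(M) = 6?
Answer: -1398355151/495 ≈ -2.8250e+6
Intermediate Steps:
o(k) = -2 + k
n(U, C) = -21 - C (n(U, C) = 3 - (C + 24) = 3 - (24 + C) = 3 + (-24 - C) = -21 - C)
B(l, L) = -446/(538 + l)
-2824959 + B(o(-41), n(f(-3), 26)) = -2824959 - 446/(538 + (-2 - 41)) = -2824959 - 446/(538 - 43) = -2824959 - 446/495 = -1398355151/495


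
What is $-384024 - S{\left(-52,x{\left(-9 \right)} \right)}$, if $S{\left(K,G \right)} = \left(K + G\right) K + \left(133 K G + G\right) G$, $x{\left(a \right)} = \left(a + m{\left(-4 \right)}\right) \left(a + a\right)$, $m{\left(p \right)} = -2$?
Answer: $270719228$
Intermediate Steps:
$x{\left(a \right)} = 2 a \left(-2 + a\right)$ ($x{\left(a \right)} = \left(a - 2\right) \left(a + a\right) = \left(-2 + a\right) 2 a = 2 a \left(-2 + a\right)$)
$S{\left(K,G \right)} = G \left(G + 133 G K\right) + K \left(G + K\right)$ ($S{\left(K,G \right)} = \left(G + K\right) K + \left(133 G K + G\right) G = K \left(G + K\right) + \left(G + 133 G K\right) G = K \left(G + K\right) + G \left(G + 133 G K\right) = G \left(G + 133 G K\right) + K \left(G + K\right)$)
$-384024 - S{\left(-52,x{\left(-9 \right)} \right)} = -384024 - \left(\left(2 \left(-9\right) \left(-2 - 9\right)\right)^{2} + \left(-52\right)^{2} + 2 \left(-9\right) \left(-2 - 9\right) \left(-52\right) + 133 \left(-52\right) \left(2 \left(-9\right) \left(-2 - 9\right)\right)^{2}\right) = -384024 - \left(\left(2 \left(-9\right) \left(-11\right)\right)^{2} + 2704 + 2 \left(-9\right) \left(-11\right) \left(-52\right) + 133 \left(-52\right) \left(2 \left(-9\right) \left(-11\right)\right)^{2}\right) = -384024 - \left(198^{2} + 2704 + 198 \left(-52\right) + 133 \left(-52\right) 198^{2}\right) = -384024 - \left(39204 + 2704 - 10296 + 133 \left(-52\right) 39204\right) = -384024 - \left(39204 + 2704 - 10296 - 271134864\right) = -384024 - -271103252 = -384024 + 271103252 = 270719228$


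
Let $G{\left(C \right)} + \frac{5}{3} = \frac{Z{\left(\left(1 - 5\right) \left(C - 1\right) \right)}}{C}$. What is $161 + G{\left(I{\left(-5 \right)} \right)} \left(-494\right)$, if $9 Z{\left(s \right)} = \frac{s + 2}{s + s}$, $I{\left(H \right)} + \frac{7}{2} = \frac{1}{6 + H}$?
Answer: $\frac{314017}{315} \approx 996.88$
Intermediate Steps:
$I{\left(H \right)} = - \frac{7}{2} + \frac{1}{6 + H}$
$Z{\left(s \right)} = \frac{2 + s}{18 s}$ ($Z{\left(s \right)} = \frac{\left(s + 2\right) \frac{1}{s + s}}{9} = \frac{\left(2 + s\right) \frac{1}{2 s}}{9} = \frac{\frac{1}{2} \frac{1}{s} \left(2 + s\right)}{9} = \frac{2 + s}{18 s}$)
$G{\left(C \right)} = - \frac{5}{3} + \frac{6 - 4 C}{18 C \left(4 - 4 C\right)}$ ($G{\left(C \right)} = - \frac{5}{3} + \frac{\frac{1}{18} \frac{1}{\left(1 - 5\right) \left(C - 1\right)} \left(2 + \left(1 - 5\right) \left(C - 1\right)\right)}{C} = - \frac{5}{3} + \frac{\frac{1}{18} \frac{1}{\left(-4\right) \left(-1 + C\right)} \left(2 - 4 \left(-1 + C\right)\right)}{C} = - \frac{5}{3} + \frac{\frac{1}{18} \frac{1}{4 - 4 C} \left(2 - \left(-4 + 4 C\right)\right)}{C} = - \frac{5}{3} + \frac{\frac{1}{18} \frac{1}{4 - 4 C} \left(6 - 4 C\right)}{C} = - \frac{5}{3} + \frac{6 - 4 C}{18 C \left(4 - 4 C\right)}$)
$161 + G{\left(I{\left(-5 \right)} \right)} \left(-494\right) = 161 + \frac{-3 - 60 \left(\frac{-40 - -35}{2 \left(6 - 5\right)}\right)^{2} + 62 \frac{-40 - -35}{2 \left(6 - 5\right)}}{36 \frac{-40 - -35}{2 \left(6 - 5\right)} \left(-1 + \frac{-40 - -35}{2 \left(6 - 5\right)}\right)} \left(-494\right) = 161 + \frac{-3 - 60 \left(\frac{-40 + 35}{2 \cdot 1}\right)^{2} + 62 \frac{-40 + 35}{2 \cdot 1}}{36 \frac{-40 + 35}{2 \cdot 1} \left(-1 + \frac{-40 + 35}{2 \cdot 1}\right)} \left(-494\right) = 161 + \frac{-3 - 60 \left(\frac{1}{2} \cdot 1 \left(-5\right)\right)^{2} + 62 \cdot \frac{1}{2} \cdot 1 \left(-5\right)}{36 \cdot \frac{1}{2} \cdot 1 \left(-5\right) \left(-1 + \frac{1}{2} \cdot 1 \left(-5\right)\right)} \left(-494\right) = 161 + \frac{-3 - 60 \left(- \frac{5}{2}\right)^{2} + 62 \left(- \frac{5}{2}\right)}{36 \left(- \frac{5}{2}\right) \left(-1 - \frac{5}{2}\right)} \left(-494\right) = 161 + \frac{1}{36} \left(- \frac{2}{5}\right) \frac{1}{- \frac{7}{2}} \left(-3 - 375 - 155\right) \left(-494\right) = 161 + \frac{1}{36} \left(- \frac{2}{5}\right) \left(- \frac{2}{7}\right) \left(-3 - 375 - 155\right) \left(-494\right) = 161 + \frac{1}{36} \left(- \frac{2}{5}\right) \left(- \frac{2}{7}\right) \left(-533\right) \left(-494\right) = 161 - - \frac{263302}{315} = 161 + \frac{263302}{315} = \frac{314017}{315}$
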